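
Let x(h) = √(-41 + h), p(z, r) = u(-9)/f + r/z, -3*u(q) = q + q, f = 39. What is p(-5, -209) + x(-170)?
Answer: 2727/65 + I*√211 ≈ 41.954 + 14.526*I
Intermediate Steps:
u(q) = -2*q/3 (u(q) = -(q + q)/3 = -2*q/3)
p(z, r) = 2/13 + r/z (p(z, r) = -⅔*(-9)/39 + r/z = 6*(1/39) + r/z = 2/13 + r/z)
p(-5, -209) + x(-170) = (2/13 - 209/(-5)) + √(-41 - 170) = (2/13 - 209*(-⅕)) + √(-211) = (2/13 + 209/5) + I*√211 = 2727/65 + I*√211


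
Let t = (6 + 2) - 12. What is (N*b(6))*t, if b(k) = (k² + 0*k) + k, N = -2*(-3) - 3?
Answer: -504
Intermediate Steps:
N = 3 (N = 6 - 3 = 3)
t = -4 (t = 8 - 12 = -4)
b(k) = k + k² (b(k) = (k² + 0) + k = k² + k = k + k²)
(N*b(6))*t = (3*(6*(1 + 6)))*(-4) = (3*(6*7))*(-4) = (3*42)*(-4) = 126*(-4) = -504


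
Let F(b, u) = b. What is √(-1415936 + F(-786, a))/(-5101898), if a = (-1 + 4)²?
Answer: -I*√1416722/5101898 ≈ -0.0002333*I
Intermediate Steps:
a = 9 (a = 3² = 9)
√(-1415936 + F(-786, a))/(-5101898) = √(-1415936 - 786)/(-5101898) = √(-1416722)*(-1/5101898) = (I*√1416722)*(-1/5101898) = -I*√1416722/5101898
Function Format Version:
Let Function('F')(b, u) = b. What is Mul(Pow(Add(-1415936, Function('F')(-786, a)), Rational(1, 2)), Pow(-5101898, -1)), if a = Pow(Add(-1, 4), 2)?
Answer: Mul(Rational(-1, 5101898), I, Pow(1416722, Rational(1, 2))) ≈ Mul(-0.00023330, I)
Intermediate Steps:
a = 9 (a = Pow(3, 2) = 9)
Mul(Pow(Add(-1415936, Function('F')(-786, a)), Rational(1, 2)), Pow(-5101898, -1)) = Mul(Pow(Add(-1415936, -786), Rational(1, 2)), Pow(-5101898, -1)) = Mul(Pow(-1416722, Rational(1, 2)), Rational(-1, 5101898)) = Mul(Mul(I, Pow(1416722, Rational(1, 2))), Rational(-1, 5101898)) = Mul(Rational(-1, 5101898), I, Pow(1416722, Rational(1, 2)))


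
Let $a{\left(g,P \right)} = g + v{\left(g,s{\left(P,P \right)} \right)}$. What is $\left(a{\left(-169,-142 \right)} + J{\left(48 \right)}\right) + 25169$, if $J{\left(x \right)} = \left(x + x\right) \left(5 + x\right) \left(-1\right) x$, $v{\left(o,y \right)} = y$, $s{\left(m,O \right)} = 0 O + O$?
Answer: $-219366$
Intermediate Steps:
$s{\left(m,O \right)} = O$ ($s{\left(m,O \right)} = 0 + O = O$)
$J{\left(x \right)} = - 2 x^{2} \left(5 + x\right)$ ($J{\left(x \right)} = 2 x \left(5 + x\right) \left(-1\right) x = - 2 x \left(5 + x\right) x = - 2 x^{2} \left(5 + x\right)$)
$a{\left(g,P \right)} = P + g$ ($a{\left(g,P \right)} = g + P = P + g$)
$\left(a{\left(-169,-142 \right)} + J{\left(48 \right)}\right) + 25169 = \left(\left(-142 - 169\right) + 2 \cdot 48^{2} \left(-5 - 48\right)\right) + 25169 = \left(-311 + 2 \cdot 2304 \left(-5 - 48\right)\right) + 25169 = \left(-311 + 2 \cdot 2304 \left(-53\right)\right) + 25169 = \left(-311 - 244224\right) + 25169 = -244535 + 25169 = -219366$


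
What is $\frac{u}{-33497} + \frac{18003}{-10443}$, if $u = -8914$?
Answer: $- \frac{169985863}{116603057} \approx -1.4578$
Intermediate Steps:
$\frac{u}{-33497} + \frac{18003}{-10443} = - \frac{8914}{-33497} + \frac{18003}{-10443} = \left(-8914\right) \left(- \frac{1}{33497}\right) + 18003 \left(- \frac{1}{10443}\right) = \frac{8914}{33497} - \frac{6001}{3481} = - \frac{169985863}{116603057}$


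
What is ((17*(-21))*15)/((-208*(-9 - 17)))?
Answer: -5355/5408 ≈ -0.99020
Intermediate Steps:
((17*(-21))*15)/((-208*(-9 - 17))) = (-357*15)/((-208*(-26))) = -5355/5408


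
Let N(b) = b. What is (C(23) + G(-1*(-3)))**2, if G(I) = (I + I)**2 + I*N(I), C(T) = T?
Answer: 4624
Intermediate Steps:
G(I) = 5*I**2 (G(I) = (I + I)**2 + I*I = (2*I)**2 + I**2 = 4*I**2 + I**2 = 5*I**2)
(C(23) + G(-1*(-3)))**2 = (23 + 5*(-1*(-3))**2)**2 = (23 + 5*3**2)**2 = (23 + 5*9)**2 = (23 + 45)**2 = 68**2 = 4624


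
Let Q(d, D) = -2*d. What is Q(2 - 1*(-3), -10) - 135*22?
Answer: -2980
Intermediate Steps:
Q(2 - 1*(-3), -10) - 135*22 = -2*(2 - 1*(-3)) - 135*22 = -2*(2 + 3) - 2970 = -2*5 - 2970 = -10 - 2970 = -2980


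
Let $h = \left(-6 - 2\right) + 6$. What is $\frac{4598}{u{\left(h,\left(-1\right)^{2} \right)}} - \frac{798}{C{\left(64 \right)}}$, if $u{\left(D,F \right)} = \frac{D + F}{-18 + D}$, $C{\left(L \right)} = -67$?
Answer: $\frac{6162118}{67} \approx 91972.0$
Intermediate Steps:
$h = -2$ ($h = -8 + 6 = -2$)
$u{\left(D,F \right)} = \frac{D + F}{-18 + D}$
$\frac{4598}{u{\left(h,\left(-1\right)^{2} \right)}} - \frac{798}{C{\left(64 \right)}} = \frac{4598}{\frac{1}{-18 - 2} \left(-2 + \left(-1\right)^{2}\right)} - \frac{798}{-67} = \frac{4598}{\frac{1}{-20} \left(-2 + 1\right)} - - \frac{798}{67} = \frac{4598}{\left(- \frac{1}{20}\right) \left(-1\right)} + \frac{798}{67} = 4598 \frac{1}{\frac{1}{20}} + \frac{798}{67} = 4598 \cdot 20 + \frac{798}{67} = 91960 + \frac{798}{67} = \frac{6162118}{67}$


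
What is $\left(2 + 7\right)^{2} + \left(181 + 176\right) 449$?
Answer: $160374$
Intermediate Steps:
$\left(2 + 7\right)^{2} + \left(181 + 176\right) 449 = 9^{2} + 357 \cdot 449 = 81 + 160293 = 160374$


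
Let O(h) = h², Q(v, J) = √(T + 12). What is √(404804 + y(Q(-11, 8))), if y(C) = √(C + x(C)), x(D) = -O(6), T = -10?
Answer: √(404804 + √(-36 + √2)) ≈ 636.24 + 0.005*I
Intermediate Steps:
Q(v, J) = √2 (Q(v, J) = √(-10 + 12) = √2)
x(D) = -36 (x(D) = -1*6² = -1*36 = -36)
y(C) = √(-36 + C) (y(C) = √(C - 36) = √(-36 + C))
√(404804 + y(Q(-11, 8))) = √(404804 + √(-36 + √2))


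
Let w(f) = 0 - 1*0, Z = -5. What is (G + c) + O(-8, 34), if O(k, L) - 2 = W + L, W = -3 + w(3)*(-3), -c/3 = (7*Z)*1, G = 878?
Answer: 1016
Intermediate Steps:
w(f) = 0 (w(f) = 0 + 0 = 0)
c = 105 (c = -3*7*(-5) = -(-105) = -3*(-35) = 105)
W = -3 (W = -3 + 0*(-3) = -3 + 0 = -3)
O(k, L) = -1 + L (O(k, L) = 2 + (-3 + L) = -1 + L)
(G + c) + O(-8, 34) = (878 + 105) + (-1 + 34) = 983 + 33 = 1016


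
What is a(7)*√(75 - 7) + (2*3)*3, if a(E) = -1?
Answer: 18 - 2*√17 ≈ 9.7538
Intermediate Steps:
a(7)*√(75 - 7) + (2*3)*3 = -√(75 - 7) + (2*3)*3 = -√68 + 6*3 = -2*√17 + 18 = 18 - 2*√17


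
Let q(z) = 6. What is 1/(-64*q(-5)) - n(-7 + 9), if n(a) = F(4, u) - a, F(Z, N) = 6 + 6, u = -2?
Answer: -3841/384 ≈ -10.003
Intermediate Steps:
F(Z, N) = 12
n(a) = 12 - a
1/(-64*q(-5)) - n(-7 + 9) = 1/(-64*6) - (12 - (-7 + 9)) = 1/(-384) - (12 - 1*2) = -1/384 - (12 - 2) = -1/384 - 1*10 = -1/384 - 10 = -3841/384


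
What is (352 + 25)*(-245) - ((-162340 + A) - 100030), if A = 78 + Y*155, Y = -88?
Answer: 183567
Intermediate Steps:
A = -13562 (A = 78 - 88*155 = 78 - 13640 = -13562)
(352 + 25)*(-245) - ((-162340 + A) - 100030) = (352 + 25)*(-245) - ((-162340 - 13562) - 100030) = 377*(-245) - (-175902 - 100030) = -92365 - 1*(-275932) = -92365 + 275932 = 183567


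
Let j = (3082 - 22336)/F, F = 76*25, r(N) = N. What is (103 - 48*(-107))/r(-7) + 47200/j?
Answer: -364315853/67389 ≈ -5406.2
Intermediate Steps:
F = 1900
j = -9627/950 (j = (3082 - 22336)/1900 = -19254*1/1900 = -9627/950 ≈ -10.134)
(103 - 48*(-107))/r(-7) + 47200/j = (103 - 48*(-107))/(-7) + 47200/(-9627/950) = (103 + 5136)*(-⅐) + 47200*(-950/9627) = 5239*(-⅐) - 44840000/9627 = -5239/7 - 44840000/9627 = -364315853/67389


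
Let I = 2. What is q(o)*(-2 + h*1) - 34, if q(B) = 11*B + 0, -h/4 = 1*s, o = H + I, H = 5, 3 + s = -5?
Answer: 2276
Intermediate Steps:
s = -8 (s = -3 - 5 = -8)
o = 7 (o = 5 + 2 = 7)
h = 32 (h = -4*(-8) = 32)
q(B) = 11*B
q(o)*(-2 + h*1) - 34 = (11*7)*(-2 + 32*1) - 34 = 77*(-2 + 32) - 34 = 77*30 - 34 = 2310 - 34 = 2276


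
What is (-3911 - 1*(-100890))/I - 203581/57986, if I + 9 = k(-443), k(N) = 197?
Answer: 2792575533/5450684 ≈ 512.33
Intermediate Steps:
I = 188 (I = -9 + 197 = 188)
(-3911 - 1*(-100890))/I - 203581/57986 = (-3911 - 1*(-100890))/188 - 203581/57986 = (-3911 + 100890)*(1/188) - 203581*1/57986 = 96979*(1/188) - 203581/57986 = 96979/188 - 203581/57986 = 2792575533/5450684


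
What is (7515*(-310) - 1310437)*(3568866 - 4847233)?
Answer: 4653367097929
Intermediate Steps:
(7515*(-310) - 1310437)*(3568866 - 4847233) = (-2329650 - 1310437)*(-1278367) = -3640087*(-1278367) = 4653367097929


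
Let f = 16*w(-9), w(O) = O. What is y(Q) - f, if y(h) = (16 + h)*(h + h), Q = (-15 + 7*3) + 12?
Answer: 1368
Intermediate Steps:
f = -144 (f = 16*(-9) = -144)
Q = 18 (Q = (-15 + 21) + 12 = 6 + 12 = 18)
y(h) = 2*h*(16 + h) (y(h) = (16 + h)*(2*h) = 2*h*(16 + h))
y(Q) - f = 2*18*(16 + 18) - 1*(-144) = 2*18*34 + 144 = 1224 + 144 = 1368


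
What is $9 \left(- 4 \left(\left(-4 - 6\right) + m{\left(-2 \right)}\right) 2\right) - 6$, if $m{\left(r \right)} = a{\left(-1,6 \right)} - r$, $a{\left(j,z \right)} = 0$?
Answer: $570$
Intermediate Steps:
$m{\left(r \right)} = - r$ ($m{\left(r \right)} = 0 - r = - r$)
$9 \left(- 4 \left(\left(-4 - 6\right) + m{\left(-2 \right)}\right) 2\right) - 6 = 9 \left(- 4 \left(\left(-4 - 6\right) - -2\right) 2\right) - 6 = 9 \left(- 4 \left(\left(-4 - 6\right) + 2\right) 2\right) - 6 = 9 \left(- 4 \left(-10 + 2\right) 2\right) - 6 = 9 \left(- 4 \left(\left(-8\right) 2\right)\right) - 6 = 9 \left(\left(-4\right) \left(-16\right)\right) - 6 = 9 \cdot 64 - 6 = 576 - 6 = 570$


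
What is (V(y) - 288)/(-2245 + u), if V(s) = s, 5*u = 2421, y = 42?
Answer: 615/4402 ≈ 0.13971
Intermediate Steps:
u = 2421/5 (u = (1/5)*2421 = 2421/5 ≈ 484.20)
(V(y) - 288)/(-2245 + u) = (42 - 288)/(-2245 + 2421/5) = -246/(-8804/5) = -246*(-5/8804) = 615/4402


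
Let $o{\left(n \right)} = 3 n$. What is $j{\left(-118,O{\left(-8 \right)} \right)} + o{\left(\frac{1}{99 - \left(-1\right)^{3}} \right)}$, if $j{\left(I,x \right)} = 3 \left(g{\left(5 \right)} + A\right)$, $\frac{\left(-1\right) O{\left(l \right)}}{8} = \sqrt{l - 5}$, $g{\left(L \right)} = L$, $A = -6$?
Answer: $- \frac{297}{100} \approx -2.97$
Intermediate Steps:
$O{\left(l \right)} = - 8 \sqrt{-5 + l}$ ($O{\left(l \right)} = - 8 \sqrt{l - 5} = - 8 \sqrt{-5 + l}$)
$j{\left(I,x \right)} = -3$ ($j{\left(I,x \right)} = 3 \left(5 - 6\right) = 3 \left(-1\right) = -3$)
$j{\left(-118,O{\left(-8 \right)} \right)} + o{\left(\frac{1}{99 - \left(-1\right)^{3}} \right)} = -3 + \frac{3}{99 - \left(-1\right)^{3}} = -3 + \frac{3}{99 - -1} = -3 + \frac{3}{99 + 1} = -3 + \frac{3}{100} = - \frac{297}{100}$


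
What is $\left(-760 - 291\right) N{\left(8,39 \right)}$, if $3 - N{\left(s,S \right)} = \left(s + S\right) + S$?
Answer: $87233$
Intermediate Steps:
$N{\left(s,S \right)} = 3 - s - 2 S$ ($N{\left(s,S \right)} = 3 - \left(\left(s + S\right) + S\right) = 3 - \left(\left(S + s\right) + S\right) = 3 - \left(s + 2 S\right) = 3 - s - 2 S$)
$\left(-760 - 291\right) N{\left(8,39 \right)} = \left(-760 - 291\right) \left(3 - 8 - 78\right) = - 1051 \left(3 - 8 - 78\right) = \left(-1051\right) \left(-83\right) = 87233$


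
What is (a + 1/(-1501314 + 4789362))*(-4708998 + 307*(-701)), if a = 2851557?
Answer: -46169623267128589085/3288048 ≈ -1.4042e+13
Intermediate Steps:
(a + 1/(-1501314 + 4789362))*(-4708998 + 307*(-701)) = (2851557 + 1/(-1501314 + 4789362))*(-4708998 + 307*(-701)) = (2851557 + 1/3288048)*(-4708998 - 215207) = (2851557 + 1/3288048)*(-4924205) = (9376056290737/3288048)*(-4924205) = -46169623267128589085/3288048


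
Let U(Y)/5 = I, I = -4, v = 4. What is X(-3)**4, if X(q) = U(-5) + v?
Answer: 65536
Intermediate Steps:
U(Y) = -20 (U(Y) = 5*(-4) = -20)
X(q) = -16 (X(q) = -20 + 4 = -16)
X(-3)**4 = (-16)**4 = 65536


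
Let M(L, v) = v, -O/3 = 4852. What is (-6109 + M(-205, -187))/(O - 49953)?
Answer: 6296/64509 ≈ 0.097599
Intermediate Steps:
O = -14556 (O = -3*4852 = -14556)
(-6109 + M(-205, -187))/(O - 49953) = (-6109 - 187)/(-14556 - 49953) = -6296/(-64509) = -6296*(-1/64509) = 6296/64509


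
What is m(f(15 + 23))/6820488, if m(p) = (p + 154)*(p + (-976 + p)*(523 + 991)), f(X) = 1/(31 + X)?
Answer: -120388915303/3608038152 ≈ -33.367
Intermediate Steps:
m(p) = (-1477664 + 1515*p)*(154 + p) (m(p) = (154 + p)*(p + (-976 + p)*1514) = (154 + p)*(p + (-1477664 + 1514*p)) = (154 + p)*(-1477664 + 1515*p) = (-1477664 + 1515*p)*(154 + p))
m(f(15 + 23))/6820488 = (-227560256 - 1244354/(31 + (15 + 23)) + 1515*(1/(31 + (15 + 23)))²)/6820488 = (-227560256 - 1244354/(31 + 38) + 1515*(1/(31 + 38))²)*(1/6820488) = (-227560256 - 1244354/69 + 1515*(1/69)²)*(1/6820488) = (-227560256 - 1244354*1/69 + 1515*(1/69)²)*(1/6820488) = (-227560256 - 1244354/69 + 1515*(1/4761))*(1/6820488) = (-227560256 - 1244354/69 + 505/1587)*(1/6820488) = -120388915303/529*1/6820488 = -120388915303/3608038152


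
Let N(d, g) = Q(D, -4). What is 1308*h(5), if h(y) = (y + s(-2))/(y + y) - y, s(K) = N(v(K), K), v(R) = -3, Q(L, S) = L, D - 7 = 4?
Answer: -22236/5 ≈ -4447.2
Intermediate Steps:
D = 11 (D = 7 + 4 = 11)
N(d, g) = 11
s(K) = 11
h(y) = -y + (11 + y)/(2*y) (h(y) = (y + 11)/(y + y) - y = (11 + y)/((2*y)) - y = (11 + y)*(1/(2*y)) - y = (11 + y)/(2*y) - y = -y + (11 + y)/(2*y))
1308*h(5) = 1308*(1/2 - 1*5 + (11/2)/5) = 1308*(1/2 - 5 + (11/2)*(1/5)) = 1308*(1/2 - 5 + 11/10) = 1308*(-17/5) = -22236/5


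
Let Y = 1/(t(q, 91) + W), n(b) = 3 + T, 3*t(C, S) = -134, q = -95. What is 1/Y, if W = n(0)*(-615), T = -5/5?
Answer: -3824/3 ≈ -1274.7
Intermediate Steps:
t(C, S) = -134/3 (t(C, S) = (⅓)*(-134) = -134/3)
T = -1 (T = -5*⅕ = -1)
n(b) = 2 (n(b) = 3 - 1 = 2)
W = -1230 (W = 2*(-615) = -1230)
Y = -3/3824 (Y = 1/(-134/3 - 1230) = 1/(-3824/3) = -3/3824 ≈ -0.00078452)
1/Y = 1/(-3/3824) = -3824/3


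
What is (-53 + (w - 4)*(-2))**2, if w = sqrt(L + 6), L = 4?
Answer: 2065 + 180*sqrt(10) ≈ 2634.2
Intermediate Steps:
w = sqrt(10) (w = sqrt(4 + 6) = sqrt(10) ≈ 3.1623)
(-53 + (w - 4)*(-2))**2 = (-53 + (sqrt(10) - 4)*(-2))**2 = (-53 + (-4 + sqrt(10))*(-2))**2 = (-53 + (8 - 2*sqrt(10)))**2 = (-45 - 2*sqrt(10))**2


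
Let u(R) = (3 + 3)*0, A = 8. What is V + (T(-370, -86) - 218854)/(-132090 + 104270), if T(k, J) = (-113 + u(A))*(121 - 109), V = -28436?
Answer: -79086931/2782 ≈ -28428.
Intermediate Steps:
u(R) = 0 (u(R) = 6*0 = 0)
T(k, J) = -1356 (T(k, J) = (-113 + 0)*(121 - 109) = -113*12 = -1356)
V + (T(-370, -86) - 218854)/(-132090 + 104270) = -28436 + (-1356 - 218854)/(-132090 + 104270) = -28436 - 220210/(-27820) = -28436 - 220210*(-1/27820) = -28436 + 22021/2782 = -79086931/2782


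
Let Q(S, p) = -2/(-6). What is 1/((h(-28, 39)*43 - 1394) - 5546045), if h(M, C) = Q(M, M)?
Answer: -3/16642274 ≈ -1.8026e-7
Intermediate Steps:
Q(S, p) = 1/3 (Q(S, p) = -2*(-1/6) = 1/3)
h(M, C) = 1/3
1/((h(-28, 39)*43 - 1394) - 5546045) = 1/(((1/3)*43 - 1394) - 5546045) = 1/((43/3 - 1394) - 5546045) = 1/(-4139/3 - 5546045) = 1/(-16642274/3) = -3/16642274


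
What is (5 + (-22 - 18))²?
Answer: 1225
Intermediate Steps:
(5 + (-22 - 18))² = (5 - 40)² = (-35)² = 1225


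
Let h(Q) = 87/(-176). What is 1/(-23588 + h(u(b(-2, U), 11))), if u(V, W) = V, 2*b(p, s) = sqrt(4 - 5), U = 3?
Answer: -176/4151575 ≈ -4.2394e-5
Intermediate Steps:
b(p, s) = I/2 (b(p, s) = sqrt(4 - 5)/2 = sqrt(-1)/2 = I/2)
h(Q) = -87/176 (h(Q) = 87*(-1/176) = -87/176)
1/(-23588 + h(u(b(-2, U), 11))) = 1/(-23588 - 87/176) = 1/(-4151575/176) = -176/4151575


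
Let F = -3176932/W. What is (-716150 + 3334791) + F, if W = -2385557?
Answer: 6246920544969/2385557 ≈ 2.6186e+6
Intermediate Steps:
F = 3176932/2385557 (F = -3176932/(-2385557) = -3176932*(-1/2385557) = 3176932/2385557 ≈ 1.3317)
(-716150 + 3334791) + F = (-716150 + 3334791) + 3176932/2385557 = 2618641 + 3176932/2385557 = 6246920544969/2385557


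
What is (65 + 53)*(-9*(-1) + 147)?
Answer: 18408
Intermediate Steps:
(65 + 53)*(-9*(-1) + 147) = 118*(9 + 147) = 118*156 = 18408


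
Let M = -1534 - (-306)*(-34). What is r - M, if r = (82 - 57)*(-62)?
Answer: 10388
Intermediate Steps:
M = -11938 (M = -1534 - 1*10404 = -1534 - 10404 = -11938)
r = -1550 (r = 25*(-62) = -1550)
r - M = -1550 - 1*(-11938) = -1550 + 11938 = 10388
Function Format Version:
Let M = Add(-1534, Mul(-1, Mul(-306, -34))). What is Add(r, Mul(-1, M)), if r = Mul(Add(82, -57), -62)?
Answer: 10388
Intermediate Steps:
M = -11938 (M = Add(-1534, Mul(-1, 10404)) = Add(-1534, -10404) = -11938)
r = -1550 (r = Mul(25, -62) = -1550)
Add(r, Mul(-1, M)) = Add(-1550, Mul(-1, -11938)) = Add(-1550, 11938) = 10388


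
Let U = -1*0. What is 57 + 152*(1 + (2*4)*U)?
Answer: 209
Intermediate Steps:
U = 0
57 + 152*(1 + (2*4)*U) = 57 + 152*(1 + (2*4)*0) = 57 + 152*(1 + 8*0) = 57 + 152*(1 + 0) = 57 + 152*1 = 57 + 152 = 209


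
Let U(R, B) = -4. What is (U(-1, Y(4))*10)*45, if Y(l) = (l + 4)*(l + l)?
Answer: -1800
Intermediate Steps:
Y(l) = 2*l*(4 + l) (Y(l) = (4 + l)*(2*l) = 2*l*(4 + l))
(U(-1, Y(4))*10)*45 = -4*10*45 = -40*45 = -1800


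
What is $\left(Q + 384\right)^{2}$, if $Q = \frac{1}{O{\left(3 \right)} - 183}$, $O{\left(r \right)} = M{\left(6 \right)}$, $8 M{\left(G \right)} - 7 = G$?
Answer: $\frac{310445094976}{2105401} \approx 1.4745 \cdot 10^{5}$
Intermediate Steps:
$M{\left(G \right)} = \frac{7}{8} + \frac{G}{8}$
$O{\left(r \right)} = \frac{13}{8}$ ($O{\left(r \right)} = \frac{7}{8} + \frac{1}{8} \cdot 6 = \frac{7}{8} + \frac{3}{4} = \frac{13}{8}$)
$Q = - \frac{8}{1451}$ ($Q = \frac{1}{\frac{13}{8} - 183} = \frac{1}{- \frac{1451}{8}} = - \frac{8}{1451} \approx -0.0055134$)
$\left(Q + 384\right)^{2} = \left(- \frac{8}{1451} + 384\right)^{2} = \left(\frac{557176}{1451}\right)^{2} = \frac{310445094976}{2105401}$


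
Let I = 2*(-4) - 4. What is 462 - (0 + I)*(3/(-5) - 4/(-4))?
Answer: 2334/5 ≈ 466.80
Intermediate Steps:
I = -12 (I = -8 - 4 = -12)
462 - (0 + I)*(3/(-5) - 4/(-4)) = 462 - (0 - 12)*(3/(-5) - 4/(-4)) = 462 - (-12*(3*(-1/5) - 4*(-1/4))) = 462 - (-12*(-3/5 + 1)) = 462 - (-12*2/5) = 462 - (-24)/5 = 462 - 1*(-24/5) = 462 + 24/5 = 2334/5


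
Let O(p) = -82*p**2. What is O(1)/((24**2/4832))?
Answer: -6191/9 ≈ -687.89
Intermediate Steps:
O(1)/((24**2/4832)) = (-82*1**2)/((24**2/4832)) = (-82*1)/((576*(1/4832))) = -82/18/151 = -82*151/18 = -6191/9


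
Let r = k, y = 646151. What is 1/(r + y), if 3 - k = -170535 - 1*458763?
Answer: 1/1275452 ≈ 7.8404e-7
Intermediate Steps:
k = 629301 (k = 3 - (-170535 - 1*458763) = 3 - (-170535 - 458763) = 3 - 1*(-629298) = 3 + 629298 = 629301)
r = 629301
1/(r + y) = 1/(629301 + 646151) = 1/1275452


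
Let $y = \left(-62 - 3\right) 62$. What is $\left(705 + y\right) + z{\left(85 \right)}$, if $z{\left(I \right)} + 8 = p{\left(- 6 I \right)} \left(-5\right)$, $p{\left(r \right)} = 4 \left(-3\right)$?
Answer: $-3273$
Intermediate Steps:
$y = -4030$ ($y = \left(-65\right) 62 = -4030$)
$p{\left(r \right)} = -12$
$z{\left(I \right)} = 52$ ($z{\left(I \right)} = -8 - -60 = -8 + 60 = 52$)
$\left(705 + y\right) + z{\left(85 \right)} = \left(705 - 4030\right) + 52 = -3325 + 52 = -3273$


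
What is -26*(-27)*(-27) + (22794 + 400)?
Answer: 4240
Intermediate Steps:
-26*(-27)*(-27) + (22794 + 400) = 702*(-27) + 23194 = -18954 + 23194 = 4240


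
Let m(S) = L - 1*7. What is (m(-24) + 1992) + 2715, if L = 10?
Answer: 4710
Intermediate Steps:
m(S) = 3 (m(S) = 10 - 1*7 = 10 - 7 = 3)
(m(-24) + 1992) + 2715 = (3 + 1992) + 2715 = 1995 + 2715 = 4710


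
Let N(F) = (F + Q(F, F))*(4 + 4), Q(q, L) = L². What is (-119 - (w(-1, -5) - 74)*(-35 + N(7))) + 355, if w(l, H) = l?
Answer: 31211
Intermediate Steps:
N(F) = 8*F + 8*F² (N(F) = (F + F²)*(4 + 4) = (F + F²)*8 = 8*F + 8*F²)
(-119 - (w(-1, -5) - 74)*(-35 + N(7))) + 355 = (-119 - (-1 - 74)*(-35 + 8*7*(1 + 7))) + 355 = (-119 - (-75)*(-35 + 8*7*8)) + 355 = (-119 - (-75)*(-35 + 448)) + 355 = (-119 - (-75)*413) + 355 = (-119 - 1*(-30975)) + 355 = (-119 + 30975) + 355 = 30856 + 355 = 31211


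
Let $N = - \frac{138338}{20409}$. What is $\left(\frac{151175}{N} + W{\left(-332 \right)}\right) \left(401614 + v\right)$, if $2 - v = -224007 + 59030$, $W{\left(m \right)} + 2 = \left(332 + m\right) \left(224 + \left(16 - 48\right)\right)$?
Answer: $- \frac{1748283469165843}{138338} \approx -1.2638 \cdot 10^{10}$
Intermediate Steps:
$N = - \frac{138338}{20409}$ ($N = \left(-138338\right) \frac{1}{20409} = - \frac{138338}{20409} \approx -6.7783$)
$W{\left(m \right)} = 63742 + 192 m$ ($W{\left(m \right)} = -2 + \left(332 + m\right) \left(224 + \left(16 - 48\right)\right) = -2 + \left(332 + m\right) \left(224 - 32\right) = -2 + \left(332 + m\right) 192 = -2 + \left(63744 + 192 m\right) = 63742 + 192 m$)
$v = 164979$ ($v = 2 - \left(-224007 + 59030\right) = 2 - -164977 = 2 + 164977 = 164979$)
$\left(\frac{151175}{N} + W{\left(-332 \right)}\right) \left(401614 + v\right) = \left(\frac{151175}{- \frac{138338}{20409}} + \left(63742 + 192 \left(-332\right)\right)\right) \left(401614 + 164979\right) = \left(151175 \left(- \frac{20409}{138338}\right) + \left(63742 - 63744\right)\right) 566593 = \left(- \frac{3085330575}{138338} - 2\right) 566593 = \left(- \frac{3085607251}{138338}\right) 566593 = - \frac{1748283469165843}{138338}$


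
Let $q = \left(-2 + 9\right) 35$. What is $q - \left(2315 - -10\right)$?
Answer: $-2080$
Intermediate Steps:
$q = 245$ ($q = 7 \cdot 35 = 245$)
$q - \left(2315 - -10\right) = 245 - \left(2315 - -10\right) = 245 - \left(2315 + 10\right) = 245 - 2325 = -2080$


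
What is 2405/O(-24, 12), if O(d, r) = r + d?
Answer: -2405/12 ≈ -200.42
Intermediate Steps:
O(d, r) = d + r
2405/O(-24, 12) = 2405/(-24 + 12) = 2405/(-12) = 2405*(-1/12) = -2405/12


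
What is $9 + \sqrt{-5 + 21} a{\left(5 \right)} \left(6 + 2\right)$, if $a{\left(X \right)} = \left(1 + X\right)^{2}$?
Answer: $1161$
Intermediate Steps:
$9 + \sqrt{-5 + 21} a{\left(5 \right)} \left(6 + 2\right) = 9 + \sqrt{-5 + 21} \left(1 + 5\right)^{2} \left(6 + 2\right) = 9 + \sqrt{16} \cdot 6^{2} \cdot 8 = 9 + 4 \cdot 36 \cdot 8 = 9 + 4 \cdot 288 = 9 + 1152 = 1161$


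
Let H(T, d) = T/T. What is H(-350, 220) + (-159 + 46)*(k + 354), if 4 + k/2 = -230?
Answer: 12883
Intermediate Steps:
k = -468 (k = -8 + 2*(-230) = -8 - 460 = -468)
H(T, d) = 1
H(-350, 220) + (-159 + 46)*(k + 354) = 1 + (-159 + 46)*(-468 + 354) = 1 - 113*(-114) = 1 + 12882 = 12883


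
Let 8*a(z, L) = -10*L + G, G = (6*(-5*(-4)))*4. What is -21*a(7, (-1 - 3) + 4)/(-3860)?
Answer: 63/193 ≈ 0.32643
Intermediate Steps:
G = 480 (G = (6*20)*4 = 120*4 = 480)
a(z, L) = 60 - 5*L/4 (a(z, L) = (-10*L + 480)/8 = (480 - 10*L)/8 = 60 - 5*L/4)
-21*a(7, (-1 - 3) + 4)/(-3860) = -21*(60 - 5*((-1 - 3) + 4)/4)/(-3860) = -21*(60 - 5*(-4 + 4)/4)*(-1/3860) = -21*(60 - 5/4*0)*(-1/3860) = -21*(60 + 0)*(-1/3860) = -21*60*(-1/3860) = -1260*(-1/3860) = 63/193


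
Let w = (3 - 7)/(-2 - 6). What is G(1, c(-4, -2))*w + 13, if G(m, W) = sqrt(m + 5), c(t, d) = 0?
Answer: 13 + sqrt(6)/2 ≈ 14.225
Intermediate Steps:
G(m, W) = sqrt(5 + m)
w = 1/2 (w = -4/(-8) = -4*(-1/8) = 1/2 ≈ 0.50000)
G(1, c(-4, -2))*w + 13 = sqrt(5 + 1)*(1/2) + 13 = sqrt(6)*(1/2) + 13 = sqrt(6)/2 + 13 = 13 + sqrt(6)/2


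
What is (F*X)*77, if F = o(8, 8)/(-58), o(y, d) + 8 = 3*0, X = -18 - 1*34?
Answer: -16016/29 ≈ -552.28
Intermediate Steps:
X = -52 (X = -18 - 34 = -52)
o(y, d) = -8 (o(y, d) = -8 + 3*0 = -8 + 0 = -8)
F = 4/29 (F = -8/(-58) = -8*(-1/58) = 4/29 ≈ 0.13793)
(F*X)*77 = ((4/29)*(-52))*77 = -208/29*77 = -16016/29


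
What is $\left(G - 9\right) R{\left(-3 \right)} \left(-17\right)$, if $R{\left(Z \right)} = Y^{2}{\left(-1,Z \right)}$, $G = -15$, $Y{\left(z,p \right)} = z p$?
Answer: $3672$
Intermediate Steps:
$Y{\left(z,p \right)} = p z$
$R{\left(Z \right)} = Z^{2}$ ($R{\left(Z \right)} = \left(Z \left(-1\right)\right)^{2} = \left(- Z\right)^{2} = Z^{2}$)
$\left(G - 9\right) R{\left(-3 \right)} \left(-17\right) = \left(-15 - 9\right) \left(-3\right)^{2} \left(-17\right) = \left(-24\right) 9 \left(-17\right) = \left(-216\right) \left(-17\right) = 3672$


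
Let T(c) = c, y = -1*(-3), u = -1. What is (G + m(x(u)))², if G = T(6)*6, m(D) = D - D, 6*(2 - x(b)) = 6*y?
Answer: 1296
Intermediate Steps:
y = 3
x(b) = -1 (x(b) = 2 - 3 = -1)
m(D) = 0
G = 36 (G = 6*6 = 36)
(G + m(x(u)))² = (36 + 0)² = 36² = 1296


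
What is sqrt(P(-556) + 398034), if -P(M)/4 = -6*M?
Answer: sqrt(384690) ≈ 620.23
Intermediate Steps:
P(M) = 24*M (P(M) = -(-24)*M = 24*M)
sqrt(P(-556) + 398034) = sqrt(24*(-556) + 398034) = sqrt(-13344 + 398034) = sqrt(384690)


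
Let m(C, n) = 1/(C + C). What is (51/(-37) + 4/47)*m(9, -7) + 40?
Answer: 1249831/31302 ≈ 39.928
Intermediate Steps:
m(C, n) = 1/(2*C)
(51/(-37) + 4/47)*m(9, -7) + 40 = (51/(-37) + 4/47)*((½)/9) + 40 = (51*(-1/37) + 4*(1/47))*((½)*(⅑)) + 40 = (-51/37 + 4/47)*(1/18) + 40 = -2249/1739*1/18 + 40 = -2249/31302 + 40 = 1249831/31302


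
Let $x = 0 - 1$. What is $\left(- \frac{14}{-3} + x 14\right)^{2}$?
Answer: $\frac{784}{9} \approx 87.111$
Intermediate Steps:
$x = -1$
$\left(- \frac{14}{-3} + x 14\right)^{2} = \left(- \frac{14}{-3} - 14\right)^{2} = \left(\left(-14\right) \left(- \frac{1}{3}\right) - 14\right)^{2} = \left(\frac{14}{3} - 14\right)^{2} = \left(- \frac{28}{3}\right)^{2} = \frac{784}{9}$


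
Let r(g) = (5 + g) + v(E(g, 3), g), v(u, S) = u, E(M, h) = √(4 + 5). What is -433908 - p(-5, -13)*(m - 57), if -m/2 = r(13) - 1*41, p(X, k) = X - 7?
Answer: -434112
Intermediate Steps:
p(X, k) = -7 + X
E(M, h) = 3 (E(M, h) = √9 = 3)
r(g) = 8 + g (r(g) = (5 + g) + 3 = 8 + g)
m = 40 (m = -2*((8 + 13) - 1*41) = -2*(21 - 41) = -2*(-20) = 40)
-433908 - p(-5, -13)*(m - 57) = -433908 - (-7 - 5)*(40 - 57) = -433908 - (-12)*(-17) = -433908 - 1*204 = -433908 - 204 = -434112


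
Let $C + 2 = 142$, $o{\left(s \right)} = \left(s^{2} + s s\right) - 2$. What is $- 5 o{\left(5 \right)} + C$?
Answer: $-100$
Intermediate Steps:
$o{\left(s \right)} = -2 + 2 s^{2}$ ($o{\left(s \right)} = \left(s^{2} + s^{2}\right) - 2 = 2 s^{2} - 2 = -2 + 2 s^{2}$)
$C = 140$ ($C = -2 + 142 = 140$)
$- 5 o{\left(5 \right)} + C = - 5 \left(-2 + 2 \cdot 5^{2}\right) + 140 = - 5 \left(-2 + 2 \cdot 25\right) + 140 = - 5 \left(-2 + 50\right) + 140 = \left(-5\right) 48 + 140 = -240 + 140 = -100$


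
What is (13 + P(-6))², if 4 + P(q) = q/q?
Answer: 100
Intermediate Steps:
P(q) = -3 (P(q) = -4 + q/q = -4 + 1 = -3)
(13 + P(-6))² = (13 - 3)² = 10² = 100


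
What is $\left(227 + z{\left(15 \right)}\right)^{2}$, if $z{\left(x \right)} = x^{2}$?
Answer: $204304$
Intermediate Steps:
$\left(227 + z{\left(15 \right)}\right)^{2} = \left(227 + 15^{2}\right)^{2} = \left(227 + 225\right)^{2} = 452^{2} = 204304$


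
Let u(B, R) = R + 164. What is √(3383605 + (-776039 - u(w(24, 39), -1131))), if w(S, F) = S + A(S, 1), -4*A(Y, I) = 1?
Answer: 3*√289837 ≈ 1615.1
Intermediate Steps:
A(Y, I) = -¼ (A(Y, I) = -¼*1 = -¼)
w(S, F) = -¼ + S (w(S, F) = S - ¼ = -¼ + S)
u(B, R) = 164 + R
√(3383605 + (-776039 - u(w(24, 39), -1131))) = √(3383605 + (-776039 - (164 - 1131))) = √(3383605 + (-776039 - 1*(-967))) = √(3383605 + (-776039 + 967)) = √(3383605 - 775072) = √2608533 = 3*√289837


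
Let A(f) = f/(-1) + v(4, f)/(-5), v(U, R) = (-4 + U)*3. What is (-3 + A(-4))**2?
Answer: 1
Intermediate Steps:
v(U, R) = -12 + 3*U
A(f) = -f (A(f) = f/(-1) + (-12 + 3*4)/(-5) = f*(-1) + (-12 + 12)*(-1/5) = -f + 0*(-1/5) = -f + 0 = -f)
(-3 + A(-4))**2 = (-3 - 1*(-4))**2 = (-3 + 4)**2 = 1**2 = 1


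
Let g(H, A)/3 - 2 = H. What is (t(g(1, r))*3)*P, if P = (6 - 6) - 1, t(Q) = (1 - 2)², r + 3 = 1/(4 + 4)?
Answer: -3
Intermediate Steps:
r = -23/8 (r = -3 + 1/(4 + 4) = -3 + 1/8 = -3 + ⅛ = -23/8 ≈ -2.8750)
g(H, A) = 6 + 3*H
t(Q) = 1 (t(Q) = (-1)² = 1)
P = -1 (P = 0 - 1 = -1)
(t(g(1, r))*3)*P = (1*3)*(-1) = 3*(-1) = -3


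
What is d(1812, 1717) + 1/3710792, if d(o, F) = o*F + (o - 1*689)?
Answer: 11549198132985/3710792 ≈ 3.1123e+6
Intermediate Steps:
d(o, F) = -689 + o + F*o (d(o, F) = F*o + (o - 689) = F*o + (-689 + o) = -689 + o + F*o)
d(1812, 1717) + 1/3710792 = (-689 + 1812 + 1717*1812) + 1/3710792 = (-689 + 1812 + 3111204) + 1/3710792 = 3112327 + 1/3710792 = 11549198132985/3710792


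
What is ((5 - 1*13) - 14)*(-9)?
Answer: 198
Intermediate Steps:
((5 - 1*13) - 14)*(-9) = ((5 - 13) - 14)*(-9) = (-8 - 14)*(-9) = -22*(-9) = 198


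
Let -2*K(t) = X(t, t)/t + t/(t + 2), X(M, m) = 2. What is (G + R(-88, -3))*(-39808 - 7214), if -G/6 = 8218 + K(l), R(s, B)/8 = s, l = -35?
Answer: 905336243142/385 ≈ 2.3515e+9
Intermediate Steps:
R(s, B) = 8*s
K(t) = -1/t - t/(2*(2 + t)) (K(t) = -(2/t + t/(t + 2))/2 = -(2/t + t/(2 + t))/2 = -1/t - t/(2*(2 + t)))
G = -18982421/385 (G = -6*(8218 + (-2 - 1*(-35) - 1/2*(-35)**2)/((-35)*(2 - 35))) = -6*(8218 - 1/35*(-2 + 35 - 1/2*1225)/(-33)) = -6*(8218 - 1/35*(-1/33)*(-2 + 35 - 1225/2)) = -6*(8218 - 1/35*(-1/33)*(-1159/2)) = -6*(8218 - 1159/2310) = -6*18982421/2310 = -18982421/385 ≈ -49305.)
(G + R(-88, -3))*(-39808 - 7214) = (-18982421/385 + 8*(-88))*(-39808 - 7214) = (-18982421/385 - 704)*(-47022) = -19253461/385*(-47022) = 905336243142/385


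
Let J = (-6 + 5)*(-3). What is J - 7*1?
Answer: -4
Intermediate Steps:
J = 3 (J = -1*(-3) = 3)
J - 7*1 = 3 - 7*1 = 3 - 7 = -4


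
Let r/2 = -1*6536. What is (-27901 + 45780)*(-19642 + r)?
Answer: -584893606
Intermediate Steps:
r = -13072 (r = 2*(-1*6536) = 2*(-6536) = -13072)
(-27901 + 45780)*(-19642 + r) = (-27901 + 45780)*(-19642 - 13072) = 17879*(-32714) = -584893606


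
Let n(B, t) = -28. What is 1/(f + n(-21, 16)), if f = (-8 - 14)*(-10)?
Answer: 1/192 ≈ 0.0052083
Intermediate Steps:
f = 220 (f = -22*(-10) = 220)
1/(f + n(-21, 16)) = 1/(220 - 28) = 1/192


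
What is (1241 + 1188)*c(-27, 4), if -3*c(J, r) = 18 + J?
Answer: 7287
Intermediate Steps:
c(J, r) = -6 - J/3 (c(J, r) = -(18 + J)/3 = -6 - J/3)
(1241 + 1188)*c(-27, 4) = (1241 + 1188)*(-6 - ⅓*(-27)) = 2429*(-6 + 9) = 2429*3 = 7287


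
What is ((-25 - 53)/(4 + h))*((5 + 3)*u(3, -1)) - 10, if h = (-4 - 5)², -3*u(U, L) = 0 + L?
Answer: -1058/85 ≈ -12.447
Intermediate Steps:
u(U, L) = -L/3 (u(U, L) = -(0 + L)/3 = -L/3)
h = 81 (h = (-9)² = 81)
((-25 - 53)/(4 + h))*((5 + 3)*u(3, -1)) - 10 = ((-25 - 53)/(4 + 81))*((5 + 3)*(-⅓*(-1))) - 10 = (-78/85)*(8*(⅓)) - 10 = -78*1/85*(8/3) - 10 = -78/85*8/3 - 10 = -208/85 - 10 = -1058/85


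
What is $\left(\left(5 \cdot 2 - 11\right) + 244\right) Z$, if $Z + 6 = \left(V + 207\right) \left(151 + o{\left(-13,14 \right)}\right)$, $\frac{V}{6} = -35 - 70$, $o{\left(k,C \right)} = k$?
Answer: $-14186340$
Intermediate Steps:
$V = -630$ ($V = 6 \left(-35 - 70\right) = 6 \left(-105\right) = -630$)
$Z = -58380$ ($Z = -6 + \left(-630 + 207\right) \left(151 - 13\right) = -6 - 58374 = -58380$)
$\left(\left(5 \cdot 2 - 11\right) + 244\right) Z = \left(\left(5 \cdot 2 - 11\right) + 244\right) \left(-58380\right) = \left(\left(10 - 11\right) + 244\right) \left(-58380\right) = \left(-1 + 244\right) \left(-58380\right) = 243 \left(-58380\right) = -14186340$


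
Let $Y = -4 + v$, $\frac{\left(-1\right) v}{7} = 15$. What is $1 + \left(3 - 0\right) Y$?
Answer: $-326$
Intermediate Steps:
$v = -105$ ($v = \left(-7\right) 15 = -105$)
$Y = -109$ ($Y = -4 - 105 = -109$)
$1 + \left(3 - 0\right) Y = 1 + \left(3 - 0\right) \left(-109\right) = 1 + \left(3 + 0\right) \left(-109\right) = 1 + 3 \left(-109\right) = 1 - 327 = -326$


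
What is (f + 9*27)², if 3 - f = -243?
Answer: 239121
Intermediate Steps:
f = 246 (f = 3 - 1*(-243) = 3 + 243 = 246)
(f + 9*27)² = (246 + 9*27)² = (246 + 243)² = 489² = 239121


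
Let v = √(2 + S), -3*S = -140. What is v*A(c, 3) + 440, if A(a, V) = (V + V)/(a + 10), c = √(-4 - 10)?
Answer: 440 + 10*√438/57 - 2*I*√1533/57 ≈ 443.67 - 1.3738*I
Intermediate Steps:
S = 140/3 (S = -⅓*(-140) = 140/3 ≈ 46.667)
c = I*√14 (c = √(-14) = I*√14 ≈ 3.7417*I)
v = √438/3 (v = √(2 + 140/3) = √(146/3) = √438/3 ≈ 6.9762)
A(a, V) = 2*V/(10 + a) (A(a, V) = (2*V)/(10 + a) = 2*V/(10 + a))
v*A(c, 3) + 440 = (√438/3)*(2*3/(10 + I*√14)) + 440 = (√438/3)*(6/(10 + I*√14)) + 440 = 2*√438/(10 + I*√14) + 440 = 440 + 2*√438/(10 + I*√14)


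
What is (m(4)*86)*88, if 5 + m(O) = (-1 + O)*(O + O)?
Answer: 143792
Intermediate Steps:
m(O) = -5 + 2*O*(-1 + O) (m(O) = -5 + (-1 + O)*(O + O) = -5 + (-1 + O)*(2*O) = -5 + 2*O*(-1 + O))
(m(4)*86)*88 = ((-5 - 2*4 + 2*4**2)*86)*88 = ((-5 - 8 + 2*16)*86)*88 = ((-5 - 8 + 32)*86)*88 = (19*86)*88 = 1634*88 = 143792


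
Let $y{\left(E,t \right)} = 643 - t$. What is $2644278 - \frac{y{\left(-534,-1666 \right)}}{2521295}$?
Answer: $\frac{6667004897701}{2521295} \approx 2.6443 \cdot 10^{6}$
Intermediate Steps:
$2644278 - \frac{y{\left(-534,-1666 \right)}}{2521295} = 2644278 - \frac{643 - -1666}{2521295} = 2644278 - \left(643 + 1666\right) \frac{1}{2521295} = 2644278 - 2309 \cdot \frac{1}{2521295} = 2644278 - \frac{2309}{2521295} = \frac{6667004897701}{2521295}$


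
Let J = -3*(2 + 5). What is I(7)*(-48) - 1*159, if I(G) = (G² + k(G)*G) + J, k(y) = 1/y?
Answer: -1551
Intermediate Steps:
k(y) = 1/y
J = -21 (J = -3*7 = -21)
I(G) = -20 + G² (I(G) = (G² + G/G) - 21 = (G² + 1) - 21 = (1 + G²) - 21 = -20 + G²)
I(7)*(-48) - 1*159 = (-20 + 7²)*(-48) - 1*159 = (-20 + 49)*(-48) - 159 = 29*(-48) - 159 = -1392 - 159 = -1551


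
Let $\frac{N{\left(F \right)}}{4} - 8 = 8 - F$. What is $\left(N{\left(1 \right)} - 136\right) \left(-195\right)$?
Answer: $14820$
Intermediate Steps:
$N{\left(F \right)} = 64 - 4 F$ ($N{\left(F \right)} = 32 + 4 \left(8 - F\right) = 32 - \left(-32 + 4 F\right) = 64 - 4 F$)
$\left(N{\left(1 \right)} - 136\right) \left(-195\right) = \left(\left(64 - 4\right) - 136\right) \left(-195\right) = \left(60 - 136\right) \left(-195\right) = \left(-76\right) \left(-195\right) = 14820$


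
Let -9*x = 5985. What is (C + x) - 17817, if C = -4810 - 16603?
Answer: -39895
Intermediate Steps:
x = -665 (x = -⅑*5985 = -665)
C = -21413
(C + x) - 17817 = (-21413 - 665) - 17817 = -22078 - 17817 = -39895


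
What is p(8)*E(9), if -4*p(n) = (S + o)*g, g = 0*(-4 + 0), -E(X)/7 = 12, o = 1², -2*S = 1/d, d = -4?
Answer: 0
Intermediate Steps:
S = ⅛ (S = -½/(-4) = -½*(-¼) = ⅛ ≈ 0.12500)
o = 1
E(X) = -84 (E(X) = -7*12 = -84)
g = 0 (g = 0*(-4) = 0)
p(n) = 0 (p(n) = -(⅛ + 1)*0/4 = -9*0/32 = -¼*0 = 0)
p(8)*E(9) = 0*(-84) = 0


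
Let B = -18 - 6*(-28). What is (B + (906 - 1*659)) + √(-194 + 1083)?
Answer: 397 + √889 ≈ 426.82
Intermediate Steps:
B = 150 (B = -18 + 168 = 150)
(B + (906 - 1*659)) + √(-194 + 1083) = (150 + (906 - 1*659)) + √(-194 + 1083) = (150 + (906 - 659)) + √889 = (150 + 247) + √889 = 397 + √889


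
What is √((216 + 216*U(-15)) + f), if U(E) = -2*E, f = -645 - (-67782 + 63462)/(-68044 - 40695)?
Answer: √71547583649691/108739 ≈ 77.788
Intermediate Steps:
f = -70140975/108739 (f = -645 - (-4320)/(-108739) = -645 - (-4320)*(-1)/108739 = -645 - 1*4320/108739 = -645 - 4320/108739 = -70140975/108739 ≈ -645.04)
√((216 + 216*U(-15)) + f) = √((216 + 216*(-2*(-15))) - 70140975/108739) = √((216 + 216*30) - 70140975/108739) = √((216 + 6480) - 70140975/108739) = √(6696 - 70140975/108739) = √(657975369/108739) = √71547583649691/108739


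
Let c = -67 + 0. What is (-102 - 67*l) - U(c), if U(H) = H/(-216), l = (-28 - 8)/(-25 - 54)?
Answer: -2266813/17064 ≈ -132.84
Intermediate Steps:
l = 36/79 (l = -36/(-79) = -36*(-1/79) = 36/79 ≈ 0.45570)
c = -67
U(H) = -H/216 (U(H) = H*(-1/216) = -H/216)
(-102 - 67*l) - U(c) = (-102 - 67*36/79) - (-1)*(-67)/216 = (-102 - 2412/79) - 1*67/216 = -10470/79 - 67/216 = -2266813/17064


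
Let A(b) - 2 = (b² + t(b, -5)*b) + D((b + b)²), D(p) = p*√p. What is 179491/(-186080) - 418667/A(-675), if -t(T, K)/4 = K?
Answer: -441772432497717/457908850992160 ≈ -0.96476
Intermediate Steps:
t(T, K) = -4*K
D(p) = p^(3/2)
A(b) = 2 + b² + 8*(b²)^(3/2) + 20*b (A(b) = 2 + ((b² + (-4*(-5))*b) + ((b + b)²)^(3/2)) = 2 + ((b² + 20*b) + ((2*b)²)^(3/2)) = 2 + ((b² + 20*b) + (4*b²)^(3/2)) = 2 + ((b² + 20*b) + 8*(b²)^(3/2)) = 2 + (b² + 8*(b²)^(3/2) + 20*b) = 2 + b² + 8*(b²)^(3/2) + 20*b)
179491/(-186080) - 418667/A(-675) = 179491/(-186080) - 418667/(2 + (-675)² + 8*((-675)²)^(3/2) + 20*(-675)) = 179491*(-1/186080) - 418667/(2 + 455625 + 8*455625^(3/2) - 13500) = -179491/186080 - 418667/(2 + 455625 + 8*307546875 - 13500) = -179491/186080 - 418667/(2 + 455625 + 2460375000 - 13500) = -179491/186080 - 418667/2460817127 = -441772432497717/457908850992160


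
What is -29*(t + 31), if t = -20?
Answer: -319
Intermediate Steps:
-29*(t + 31) = -29*(-20 + 31) = -29*11 = -319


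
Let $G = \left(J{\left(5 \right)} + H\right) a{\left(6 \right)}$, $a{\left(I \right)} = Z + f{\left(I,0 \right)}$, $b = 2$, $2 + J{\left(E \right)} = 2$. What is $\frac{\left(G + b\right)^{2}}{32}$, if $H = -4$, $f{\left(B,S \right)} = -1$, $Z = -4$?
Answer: $\frac{121}{8} \approx 15.125$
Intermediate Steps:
$J{\left(E \right)} = 0$ ($J{\left(E \right)} = -2 + 2 = 0$)
$a{\left(I \right)} = -5$ ($a{\left(I \right)} = -4 - 1 = -5$)
$G = 20$ ($G = \left(0 - 4\right) \left(-5\right) = \left(-4\right) \left(-5\right) = 20$)
$\frac{\left(G + b\right)^{2}}{32} = \frac{\left(20 + 2\right)^{2}}{32} = 22^{2} \cdot \frac{1}{32} = 484 \cdot \frac{1}{32} = \frac{121}{8}$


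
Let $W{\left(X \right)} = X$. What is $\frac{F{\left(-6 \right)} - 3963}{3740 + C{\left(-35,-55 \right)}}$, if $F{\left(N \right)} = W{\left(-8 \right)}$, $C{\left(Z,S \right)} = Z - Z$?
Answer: $- \frac{361}{340} \approx -1.0618$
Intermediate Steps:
$C{\left(Z,S \right)} = 0$
$F{\left(N \right)} = -8$
$\frac{F{\left(-6 \right)} - 3963}{3740 + C{\left(-35,-55 \right)}} = \frac{-8 - 3963}{3740 + 0} = - \frac{3971}{3740} = \left(-3971\right) \frac{1}{3740} = - \frac{361}{340}$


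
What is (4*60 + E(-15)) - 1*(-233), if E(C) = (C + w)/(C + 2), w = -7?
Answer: 6171/13 ≈ 474.69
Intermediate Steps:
E(C) = (-7 + C)/(2 + C) (E(C) = (C - 7)/(C + 2) = (-7 + C)/(2 + C))
(4*60 + E(-15)) - 1*(-233) = (4*60 + (-7 - 15)/(2 - 15)) - 1*(-233) = (240 - 22/(-13)) + 233 = (240 - 1/13*(-22)) + 233 = (240 + 22/13) + 233 = 3142/13 + 233 = 6171/13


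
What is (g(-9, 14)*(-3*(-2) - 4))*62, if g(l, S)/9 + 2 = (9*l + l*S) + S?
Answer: -217620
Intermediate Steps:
g(l, S) = -18 + 9*S + 81*l + 9*S*l (g(l, S) = -18 + 9*((9*l + l*S) + S) = -18 + 9*((9*l + S*l) + S) = -18 + 9*(S + 9*l + S*l) = -18 + (9*S + 81*l + 9*S*l) = -18 + 9*S + 81*l + 9*S*l)
(g(-9, 14)*(-3*(-2) - 4))*62 = ((-18 + 9*14 + 81*(-9) + 9*14*(-9))*(-3*(-2) - 4))*62 = ((-18 + 126 - 729 - 1134)*(6 - 4))*62 = -1755*2*62 = -3510*62 = -217620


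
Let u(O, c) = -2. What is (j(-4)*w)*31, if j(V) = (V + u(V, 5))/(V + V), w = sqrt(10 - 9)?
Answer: 93/4 ≈ 23.250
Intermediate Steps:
w = 1 (w = sqrt(1) = 1)
j(V) = (-2 + V)/(2*V) (j(V) = (V - 2)/(V + V) = (-2 + V)/((2*V)) = (-2 + V)*(1/(2*V)) = (-2 + V)/(2*V))
(j(-4)*w)*31 = (((1/2)*(-2 - 4)/(-4))*1)*31 = (((1/2)*(-1/4)*(-6))*1)*31 = ((3/4)*1)*31 = (3/4)*31 = 93/4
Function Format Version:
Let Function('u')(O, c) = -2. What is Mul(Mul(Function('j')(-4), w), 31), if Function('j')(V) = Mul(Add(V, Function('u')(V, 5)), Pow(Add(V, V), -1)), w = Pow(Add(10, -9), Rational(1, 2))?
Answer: Rational(93, 4) ≈ 23.250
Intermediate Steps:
w = 1 (w = Pow(1, Rational(1, 2)) = 1)
Function('j')(V) = Mul(Rational(1, 2), Pow(V, -1), Add(-2, V)) (Function('j')(V) = Mul(Add(V, -2), Pow(Add(V, V), -1)) = Mul(Add(-2, V), Pow(Mul(2, V), -1)) = Mul(Add(-2, V), Mul(Rational(1, 2), Pow(V, -1))) = Mul(Rational(1, 2), Pow(V, -1), Add(-2, V)))
Mul(Mul(Function('j')(-4), w), 31) = Mul(Mul(Mul(Rational(1, 2), Pow(-4, -1), Add(-2, -4)), 1), 31) = Mul(Mul(Mul(Rational(1, 2), Rational(-1, 4), -6), 1), 31) = Mul(Mul(Rational(3, 4), 1), 31) = Mul(Rational(3, 4), 31) = Rational(93, 4)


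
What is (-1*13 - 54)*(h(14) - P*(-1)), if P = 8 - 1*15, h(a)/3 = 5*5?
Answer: -4556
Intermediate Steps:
h(a) = 75 (h(a) = 3*(5*5) = 3*25 = 75)
P = -7 (P = 8 - 15 = -7)
(-1*13 - 54)*(h(14) - P*(-1)) = (-1*13 - 54)*(75 - (-7)*(-1)) = (-13 - 54)*(75 - 1*7) = -67*(75 - 7) = -67*68 = -4556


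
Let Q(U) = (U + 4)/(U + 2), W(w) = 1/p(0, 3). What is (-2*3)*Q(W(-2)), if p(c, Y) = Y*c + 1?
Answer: -10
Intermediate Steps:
p(c, Y) = 1 + Y*c
W(w) = 1 (W(w) = 1/(1 + 3*0) = 1/(1 + 0) = 1/1 = 1)
Q(U) = (4 + U)/(2 + U)
(-2*3)*Q(W(-2)) = (-2*3)*((4 + 1)/(2 + 1)) = -6*5/3 = -10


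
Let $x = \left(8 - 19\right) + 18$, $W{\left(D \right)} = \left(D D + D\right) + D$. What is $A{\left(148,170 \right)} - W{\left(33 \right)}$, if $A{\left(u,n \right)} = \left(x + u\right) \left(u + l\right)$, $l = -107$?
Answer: $5200$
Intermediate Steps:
$W{\left(D \right)} = D^{2} + 2 D$ ($W{\left(D \right)} = \left(D^{2} + D\right) + D = \left(D + D^{2}\right) + D = D^{2} + 2 D$)
$x = 7$ ($x = -11 + 18 = 7$)
$A{\left(u,n \right)} = \left(-107 + u\right) \left(7 + u\right)$ ($A{\left(u,n \right)} = \left(7 + u\right) \left(u - 107\right) = \left(7 + u\right) \left(-107 + u\right) = \left(-107 + u\right) \left(7 + u\right)$)
$A{\left(148,170 \right)} - W{\left(33 \right)} = \left(-749 + 148^{2} - 14800\right) - 33 \left(2 + 33\right) = \left(-749 + 21904 - 14800\right) - 33 \cdot 35 = 6355 - 1155 = 5200$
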